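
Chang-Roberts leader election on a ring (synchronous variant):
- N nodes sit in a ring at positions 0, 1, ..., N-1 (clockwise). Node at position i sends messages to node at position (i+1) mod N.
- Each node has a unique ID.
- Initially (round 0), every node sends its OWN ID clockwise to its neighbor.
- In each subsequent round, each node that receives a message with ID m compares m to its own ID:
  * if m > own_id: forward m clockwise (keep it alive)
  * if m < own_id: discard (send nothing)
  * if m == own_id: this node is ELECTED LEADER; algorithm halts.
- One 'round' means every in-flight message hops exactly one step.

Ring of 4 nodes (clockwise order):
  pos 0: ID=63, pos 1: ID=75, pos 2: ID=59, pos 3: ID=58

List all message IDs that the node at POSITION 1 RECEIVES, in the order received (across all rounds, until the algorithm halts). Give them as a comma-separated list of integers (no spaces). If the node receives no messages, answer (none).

Answer: 63,75

Derivation:
Round 1: pos1(id75) recv 63: drop; pos2(id59) recv 75: fwd; pos3(id58) recv 59: fwd; pos0(id63) recv 58: drop
Round 2: pos3(id58) recv 75: fwd; pos0(id63) recv 59: drop
Round 3: pos0(id63) recv 75: fwd
Round 4: pos1(id75) recv 75: ELECTED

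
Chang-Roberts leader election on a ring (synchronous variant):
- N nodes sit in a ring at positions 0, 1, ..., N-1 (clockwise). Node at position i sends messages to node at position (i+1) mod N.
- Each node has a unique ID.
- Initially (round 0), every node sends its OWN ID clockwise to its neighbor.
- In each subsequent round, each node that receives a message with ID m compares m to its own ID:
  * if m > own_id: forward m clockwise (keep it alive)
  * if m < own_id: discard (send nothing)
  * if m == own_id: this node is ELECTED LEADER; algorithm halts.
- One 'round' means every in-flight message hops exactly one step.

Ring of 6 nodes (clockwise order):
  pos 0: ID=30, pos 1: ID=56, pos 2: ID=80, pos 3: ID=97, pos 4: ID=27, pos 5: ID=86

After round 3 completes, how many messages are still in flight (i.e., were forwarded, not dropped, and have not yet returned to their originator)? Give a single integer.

Round 1: pos1(id56) recv 30: drop; pos2(id80) recv 56: drop; pos3(id97) recv 80: drop; pos4(id27) recv 97: fwd; pos5(id86) recv 27: drop; pos0(id30) recv 86: fwd
Round 2: pos5(id86) recv 97: fwd; pos1(id56) recv 86: fwd
Round 3: pos0(id30) recv 97: fwd; pos2(id80) recv 86: fwd
After round 3: 2 messages still in flight

Answer: 2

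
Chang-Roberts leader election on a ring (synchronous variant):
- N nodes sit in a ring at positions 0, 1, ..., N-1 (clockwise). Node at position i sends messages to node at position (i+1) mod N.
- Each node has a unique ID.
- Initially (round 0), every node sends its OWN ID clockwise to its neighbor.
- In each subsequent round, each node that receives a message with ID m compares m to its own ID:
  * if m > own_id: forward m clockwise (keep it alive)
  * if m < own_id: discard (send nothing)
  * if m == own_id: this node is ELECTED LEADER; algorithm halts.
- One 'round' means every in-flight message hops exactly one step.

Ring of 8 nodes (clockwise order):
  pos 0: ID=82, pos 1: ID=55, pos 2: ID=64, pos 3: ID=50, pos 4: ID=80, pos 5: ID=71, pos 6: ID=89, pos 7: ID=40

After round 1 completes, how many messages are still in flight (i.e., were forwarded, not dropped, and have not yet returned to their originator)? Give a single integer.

Round 1: pos1(id55) recv 82: fwd; pos2(id64) recv 55: drop; pos3(id50) recv 64: fwd; pos4(id80) recv 50: drop; pos5(id71) recv 80: fwd; pos6(id89) recv 71: drop; pos7(id40) recv 89: fwd; pos0(id82) recv 40: drop
After round 1: 4 messages still in flight

Answer: 4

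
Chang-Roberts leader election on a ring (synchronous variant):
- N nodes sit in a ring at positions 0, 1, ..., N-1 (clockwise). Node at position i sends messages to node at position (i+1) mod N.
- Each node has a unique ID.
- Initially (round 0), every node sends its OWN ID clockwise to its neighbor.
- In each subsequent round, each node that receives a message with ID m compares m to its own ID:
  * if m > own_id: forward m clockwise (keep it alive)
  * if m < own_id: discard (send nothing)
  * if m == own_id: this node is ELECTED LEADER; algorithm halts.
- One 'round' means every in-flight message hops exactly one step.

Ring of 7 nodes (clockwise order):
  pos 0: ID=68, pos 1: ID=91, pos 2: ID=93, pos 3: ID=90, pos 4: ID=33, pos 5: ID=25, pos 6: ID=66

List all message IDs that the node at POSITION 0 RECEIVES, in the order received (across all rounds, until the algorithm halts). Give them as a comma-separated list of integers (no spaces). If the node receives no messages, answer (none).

Round 1: pos1(id91) recv 68: drop; pos2(id93) recv 91: drop; pos3(id90) recv 93: fwd; pos4(id33) recv 90: fwd; pos5(id25) recv 33: fwd; pos6(id66) recv 25: drop; pos0(id68) recv 66: drop
Round 2: pos4(id33) recv 93: fwd; pos5(id25) recv 90: fwd; pos6(id66) recv 33: drop
Round 3: pos5(id25) recv 93: fwd; pos6(id66) recv 90: fwd
Round 4: pos6(id66) recv 93: fwd; pos0(id68) recv 90: fwd
Round 5: pos0(id68) recv 93: fwd; pos1(id91) recv 90: drop
Round 6: pos1(id91) recv 93: fwd
Round 7: pos2(id93) recv 93: ELECTED

Answer: 66,90,93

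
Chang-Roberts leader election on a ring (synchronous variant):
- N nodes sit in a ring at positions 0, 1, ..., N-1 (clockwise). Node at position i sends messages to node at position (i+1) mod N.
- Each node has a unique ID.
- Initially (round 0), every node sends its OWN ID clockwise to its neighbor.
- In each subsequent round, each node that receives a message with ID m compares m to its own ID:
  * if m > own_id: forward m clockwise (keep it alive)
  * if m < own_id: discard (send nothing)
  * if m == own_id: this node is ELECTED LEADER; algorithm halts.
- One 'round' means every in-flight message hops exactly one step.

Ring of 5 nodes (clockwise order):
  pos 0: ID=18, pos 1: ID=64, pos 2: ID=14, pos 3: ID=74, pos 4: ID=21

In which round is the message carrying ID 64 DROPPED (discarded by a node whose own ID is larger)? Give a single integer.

Round 1: pos1(id64) recv 18: drop; pos2(id14) recv 64: fwd; pos3(id74) recv 14: drop; pos4(id21) recv 74: fwd; pos0(id18) recv 21: fwd
Round 2: pos3(id74) recv 64: drop; pos0(id18) recv 74: fwd; pos1(id64) recv 21: drop
Round 3: pos1(id64) recv 74: fwd
Round 4: pos2(id14) recv 74: fwd
Round 5: pos3(id74) recv 74: ELECTED
Message ID 64 originates at pos 1; dropped at pos 3 in round 2

Answer: 2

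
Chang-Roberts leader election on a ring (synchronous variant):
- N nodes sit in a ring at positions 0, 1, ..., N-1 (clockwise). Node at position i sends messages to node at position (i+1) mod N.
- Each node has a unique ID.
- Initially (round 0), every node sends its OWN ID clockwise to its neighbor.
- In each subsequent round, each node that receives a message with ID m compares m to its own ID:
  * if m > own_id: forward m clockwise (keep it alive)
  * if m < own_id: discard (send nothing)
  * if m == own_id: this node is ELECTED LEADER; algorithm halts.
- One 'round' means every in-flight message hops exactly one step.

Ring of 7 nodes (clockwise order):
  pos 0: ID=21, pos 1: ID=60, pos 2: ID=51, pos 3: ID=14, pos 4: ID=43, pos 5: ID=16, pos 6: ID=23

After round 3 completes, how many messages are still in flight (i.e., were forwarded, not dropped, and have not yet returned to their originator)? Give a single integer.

Answer: 3

Derivation:
Round 1: pos1(id60) recv 21: drop; pos2(id51) recv 60: fwd; pos3(id14) recv 51: fwd; pos4(id43) recv 14: drop; pos5(id16) recv 43: fwd; pos6(id23) recv 16: drop; pos0(id21) recv 23: fwd
Round 2: pos3(id14) recv 60: fwd; pos4(id43) recv 51: fwd; pos6(id23) recv 43: fwd; pos1(id60) recv 23: drop
Round 3: pos4(id43) recv 60: fwd; pos5(id16) recv 51: fwd; pos0(id21) recv 43: fwd
After round 3: 3 messages still in flight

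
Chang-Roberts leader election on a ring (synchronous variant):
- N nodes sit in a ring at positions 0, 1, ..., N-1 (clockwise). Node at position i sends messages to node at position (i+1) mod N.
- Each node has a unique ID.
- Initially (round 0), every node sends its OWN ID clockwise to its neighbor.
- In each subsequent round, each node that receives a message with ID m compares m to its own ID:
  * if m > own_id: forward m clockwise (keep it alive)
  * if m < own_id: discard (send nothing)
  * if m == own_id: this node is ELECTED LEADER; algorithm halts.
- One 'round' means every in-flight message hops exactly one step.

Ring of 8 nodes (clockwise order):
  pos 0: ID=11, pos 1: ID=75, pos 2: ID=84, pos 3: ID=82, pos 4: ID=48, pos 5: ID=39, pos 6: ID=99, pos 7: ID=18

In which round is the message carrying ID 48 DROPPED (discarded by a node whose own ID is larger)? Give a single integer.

Answer: 2

Derivation:
Round 1: pos1(id75) recv 11: drop; pos2(id84) recv 75: drop; pos3(id82) recv 84: fwd; pos4(id48) recv 82: fwd; pos5(id39) recv 48: fwd; pos6(id99) recv 39: drop; pos7(id18) recv 99: fwd; pos0(id11) recv 18: fwd
Round 2: pos4(id48) recv 84: fwd; pos5(id39) recv 82: fwd; pos6(id99) recv 48: drop; pos0(id11) recv 99: fwd; pos1(id75) recv 18: drop
Round 3: pos5(id39) recv 84: fwd; pos6(id99) recv 82: drop; pos1(id75) recv 99: fwd
Round 4: pos6(id99) recv 84: drop; pos2(id84) recv 99: fwd
Round 5: pos3(id82) recv 99: fwd
Round 6: pos4(id48) recv 99: fwd
Round 7: pos5(id39) recv 99: fwd
Round 8: pos6(id99) recv 99: ELECTED
Message ID 48 originates at pos 4; dropped at pos 6 in round 2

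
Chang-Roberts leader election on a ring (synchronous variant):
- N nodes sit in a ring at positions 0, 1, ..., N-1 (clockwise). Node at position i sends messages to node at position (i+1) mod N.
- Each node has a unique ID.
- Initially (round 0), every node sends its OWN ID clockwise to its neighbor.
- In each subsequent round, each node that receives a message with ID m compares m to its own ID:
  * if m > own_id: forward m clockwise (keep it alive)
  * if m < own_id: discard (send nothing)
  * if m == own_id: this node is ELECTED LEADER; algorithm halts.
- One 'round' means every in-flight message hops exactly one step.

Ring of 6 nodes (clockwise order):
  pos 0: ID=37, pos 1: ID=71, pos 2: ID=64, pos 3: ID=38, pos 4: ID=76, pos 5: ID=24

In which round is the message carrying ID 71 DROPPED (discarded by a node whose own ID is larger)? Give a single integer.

Round 1: pos1(id71) recv 37: drop; pos2(id64) recv 71: fwd; pos3(id38) recv 64: fwd; pos4(id76) recv 38: drop; pos5(id24) recv 76: fwd; pos0(id37) recv 24: drop
Round 2: pos3(id38) recv 71: fwd; pos4(id76) recv 64: drop; pos0(id37) recv 76: fwd
Round 3: pos4(id76) recv 71: drop; pos1(id71) recv 76: fwd
Round 4: pos2(id64) recv 76: fwd
Round 5: pos3(id38) recv 76: fwd
Round 6: pos4(id76) recv 76: ELECTED
Message ID 71 originates at pos 1; dropped at pos 4 in round 3

Answer: 3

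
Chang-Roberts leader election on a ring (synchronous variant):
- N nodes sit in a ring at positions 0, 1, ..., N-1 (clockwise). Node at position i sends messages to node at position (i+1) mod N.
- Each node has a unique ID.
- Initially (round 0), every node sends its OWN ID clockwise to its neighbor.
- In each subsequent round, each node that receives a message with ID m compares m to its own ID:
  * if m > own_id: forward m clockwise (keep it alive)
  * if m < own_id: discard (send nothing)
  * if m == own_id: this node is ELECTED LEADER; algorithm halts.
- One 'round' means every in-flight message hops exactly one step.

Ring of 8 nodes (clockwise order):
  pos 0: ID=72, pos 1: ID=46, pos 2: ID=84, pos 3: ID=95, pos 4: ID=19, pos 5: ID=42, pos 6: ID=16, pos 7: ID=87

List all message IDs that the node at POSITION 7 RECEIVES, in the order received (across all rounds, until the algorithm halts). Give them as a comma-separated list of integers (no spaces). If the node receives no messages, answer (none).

Answer: 16,42,95

Derivation:
Round 1: pos1(id46) recv 72: fwd; pos2(id84) recv 46: drop; pos3(id95) recv 84: drop; pos4(id19) recv 95: fwd; pos5(id42) recv 19: drop; pos6(id16) recv 42: fwd; pos7(id87) recv 16: drop; pos0(id72) recv 87: fwd
Round 2: pos2(id84) recv 72: drop; pos5(id42) recv 95: fwd; pos7(id87) recv 42: drop; pos1(id46) recv 87: fwd
Round 3: pos6(id16) recv 95: fwd; pos2(id84) recv 87: fwd
Round 4: pos7(id87) recv 95: fwd; pos3(id95) recv 87: drop
Round 5: pos0(id72) recv 95: fwd
Round 6: pos1(id46) recv 95: fwd
Round 7: pos2(id84) recv 95: fwd
Round 8: pos3(id95) recv 95: ELECTED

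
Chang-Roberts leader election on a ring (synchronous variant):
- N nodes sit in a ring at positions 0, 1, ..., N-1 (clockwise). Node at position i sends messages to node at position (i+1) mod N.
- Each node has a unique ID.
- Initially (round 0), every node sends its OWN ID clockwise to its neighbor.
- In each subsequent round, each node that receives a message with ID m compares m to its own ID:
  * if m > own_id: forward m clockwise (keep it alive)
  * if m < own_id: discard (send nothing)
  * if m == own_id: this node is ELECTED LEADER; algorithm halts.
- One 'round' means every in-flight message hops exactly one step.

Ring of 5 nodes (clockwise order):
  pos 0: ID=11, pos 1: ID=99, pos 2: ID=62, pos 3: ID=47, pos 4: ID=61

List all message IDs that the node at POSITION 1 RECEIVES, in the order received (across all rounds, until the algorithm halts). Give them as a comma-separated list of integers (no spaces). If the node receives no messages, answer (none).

Answer: 11,61,62,99

Derivation:
Round 1: pos1(id99) recv 11: drop; pos2(id62) recv 99: fwd; pos3(id47) recv 62: fwd; pos4(id61) recv 47: drop; pos0(id11) recv 61: fwd
Round 2: pos3(id47) recv 99: fwd; pos4(id61) recv 62: fwd; pos1(id99) recv 61: drop
Round 3: pos4(id61) recv 99: fwd; pos0(id11) recv 62: fwd
Round 4: pos0(id11) recv 99: fwd; pos1(id99) recv 62: drop
Round 5: pos1(id99) recv 99: ELECTED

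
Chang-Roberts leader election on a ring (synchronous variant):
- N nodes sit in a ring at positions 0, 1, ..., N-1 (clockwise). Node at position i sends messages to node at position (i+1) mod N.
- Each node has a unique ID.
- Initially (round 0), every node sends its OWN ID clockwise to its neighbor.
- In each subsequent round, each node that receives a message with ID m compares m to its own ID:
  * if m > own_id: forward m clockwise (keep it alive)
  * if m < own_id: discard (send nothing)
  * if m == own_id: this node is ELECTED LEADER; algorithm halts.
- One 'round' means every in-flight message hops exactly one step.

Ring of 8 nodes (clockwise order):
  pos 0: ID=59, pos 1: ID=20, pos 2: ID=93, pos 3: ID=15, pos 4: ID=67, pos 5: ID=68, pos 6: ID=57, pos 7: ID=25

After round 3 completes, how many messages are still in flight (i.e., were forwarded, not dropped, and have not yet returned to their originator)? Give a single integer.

Round 1: pos1(id20) recv 59: fwd; pos2(id93) recv 20: drop; pos3(id15) recv 93: fwd; pos4(id67) recv 15: drop; pos5(id68) recv 67: drop; pos6(id57) recv 68: fwd; pos7(id25) recv 57: fwd; pos0(id59) recv 25: drop
Round 2: pos2(id93) recv 59: drop; pos4(id67) recv 93: fwd; pos7(id25) recv 68: fwd; pos0(id59) recv 57: drop
Round 3: pos5(id68) recv 93: fwd; pos0(id59) recv 68: fwd
After round 3: 2 messages still in flight

Answer: 2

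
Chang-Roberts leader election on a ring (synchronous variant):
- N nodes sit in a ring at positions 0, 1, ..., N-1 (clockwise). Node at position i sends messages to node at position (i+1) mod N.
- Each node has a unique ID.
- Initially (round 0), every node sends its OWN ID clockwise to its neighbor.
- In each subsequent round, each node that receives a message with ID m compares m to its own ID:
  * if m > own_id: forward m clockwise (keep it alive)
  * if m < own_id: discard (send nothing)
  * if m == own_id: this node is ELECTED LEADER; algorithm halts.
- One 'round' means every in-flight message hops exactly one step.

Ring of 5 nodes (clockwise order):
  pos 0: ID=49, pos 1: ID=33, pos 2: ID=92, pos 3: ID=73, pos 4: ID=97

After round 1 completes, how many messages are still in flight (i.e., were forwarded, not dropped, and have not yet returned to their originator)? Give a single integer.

Answer: 3

Derivation:
Round 1: pos1(id33) recv 49: fwd; pos2(id92) recv 33: drop; pos3(id73) recv 92: fwd; pos4(id97) recv 73: drop; pos0(id49) recv 97: fwd
After round 1: 3 messages still in flight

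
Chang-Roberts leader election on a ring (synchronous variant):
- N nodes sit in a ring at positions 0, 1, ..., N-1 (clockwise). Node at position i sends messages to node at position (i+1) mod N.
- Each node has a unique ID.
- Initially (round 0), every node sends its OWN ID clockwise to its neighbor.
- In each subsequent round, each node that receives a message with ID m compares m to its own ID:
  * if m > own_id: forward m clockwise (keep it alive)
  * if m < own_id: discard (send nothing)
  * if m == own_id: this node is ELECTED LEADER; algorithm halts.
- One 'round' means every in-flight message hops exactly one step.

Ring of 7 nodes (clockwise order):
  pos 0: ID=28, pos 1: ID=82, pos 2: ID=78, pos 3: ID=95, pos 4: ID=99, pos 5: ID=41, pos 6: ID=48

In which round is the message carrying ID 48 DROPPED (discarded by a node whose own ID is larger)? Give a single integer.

Round 1: pos1(id82) recv 28: drop; pos2(id78) recv 82: fwd; pos3(id95) recv 78: drop; pos4(id99) recv 95: drop; pos5(id41) recv 99: fwd; pos6(id48) recv 41: drop; pos0(id28) recv 48: fwd
Round 2: pos3(id95) recv 82: drop; pos6(id48) recv 99: fwd; pos1(id82) recv 48: drop
Round 3: pos0(id28) recv 99: fwd
Round 4: pos1(id82) recv 99: fwd
Round 5: pos2(id78) recv 99: fwd
Round 6: pos3(id95) recv 99: fwd
Round 7: pos4(id99) recv 99: ELECTED
Message ID 48 originates at pos 6; dropped at pos 1 in round 2

Answer: 2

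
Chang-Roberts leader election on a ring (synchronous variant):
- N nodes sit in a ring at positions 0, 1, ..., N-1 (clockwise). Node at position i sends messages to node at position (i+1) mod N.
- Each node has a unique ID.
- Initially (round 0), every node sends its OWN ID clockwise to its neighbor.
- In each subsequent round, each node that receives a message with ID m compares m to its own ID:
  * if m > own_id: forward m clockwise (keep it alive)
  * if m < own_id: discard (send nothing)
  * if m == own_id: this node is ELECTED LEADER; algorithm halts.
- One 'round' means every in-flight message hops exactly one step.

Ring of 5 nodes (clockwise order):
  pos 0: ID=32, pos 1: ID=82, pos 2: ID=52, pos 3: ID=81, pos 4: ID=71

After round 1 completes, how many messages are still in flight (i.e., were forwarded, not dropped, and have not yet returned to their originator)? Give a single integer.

Answer: 3

Derivation:
Round 1: pos1(id82) recv 32: drop; pos2(id52) recv 82: fwd; pos3(id81) recv 52: drop; pos4(id71) recv 81: fwd; pos0(id32) recv 71: fwd
After round 1: 3 messages still in flight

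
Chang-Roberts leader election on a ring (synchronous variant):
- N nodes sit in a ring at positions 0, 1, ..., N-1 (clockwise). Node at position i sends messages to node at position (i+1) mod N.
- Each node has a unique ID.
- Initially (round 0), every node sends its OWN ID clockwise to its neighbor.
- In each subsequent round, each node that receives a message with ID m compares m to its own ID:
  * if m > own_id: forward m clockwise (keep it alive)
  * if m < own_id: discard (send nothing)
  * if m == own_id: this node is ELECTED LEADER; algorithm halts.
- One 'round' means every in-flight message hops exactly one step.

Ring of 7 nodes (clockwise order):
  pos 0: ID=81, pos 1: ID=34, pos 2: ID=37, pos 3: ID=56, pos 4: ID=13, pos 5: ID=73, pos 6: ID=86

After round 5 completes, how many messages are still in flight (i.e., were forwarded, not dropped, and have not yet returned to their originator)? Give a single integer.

Answer: 2

Derivation:
Round 1: pos1(id34) recv 81: fwd; pos2(id37) recv 34: drop; pos3(id56) recv 37: drop; pos4(id13) recv 56: fwd; pos5(id73) recv 13: drop; pos6(id86) recv 73: drop; pos0(id81) recv 86: fwd
Round 2: pos2(id37) recv 81: fwd; pos5(id73) recv 56: drop; pos1(id34) recv 86: fwd
Round 3: pos3(id56) recv 81: fwd; pos2(id37) recv 86: fwd
Round 4: pos4(id13) recv 81: fwd; pos3(id56) recv 86: fwd
Round 5: pos5(id73) recv 81: fwd; pos4(id13) recv 86: fwd
After round 5: 2 messages still in flight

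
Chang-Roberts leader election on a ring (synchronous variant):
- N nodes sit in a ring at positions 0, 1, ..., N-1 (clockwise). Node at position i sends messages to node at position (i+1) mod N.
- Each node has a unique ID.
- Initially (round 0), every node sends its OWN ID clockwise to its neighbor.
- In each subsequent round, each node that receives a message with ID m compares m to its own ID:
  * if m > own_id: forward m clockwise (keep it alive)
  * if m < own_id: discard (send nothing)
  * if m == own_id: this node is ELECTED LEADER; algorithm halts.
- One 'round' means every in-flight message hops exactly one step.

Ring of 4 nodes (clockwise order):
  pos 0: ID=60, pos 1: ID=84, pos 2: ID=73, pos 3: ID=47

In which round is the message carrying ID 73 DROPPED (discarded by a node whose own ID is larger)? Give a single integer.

Round 1: pos1(id84) recv 60: drop; pos2(id73) recv 84: fwd; pos3(id47) recv 73: fwd; pos0(id60) recv 47: drop
Round 2: pos3(id47) recv 84: fwd; pos0(id60) recv 73: fwd
Round 3: pos0(id60) recv 84: fwd; pos1(id84) recv 73: drop
Round 4: pos1(id84) recv 84: ELECTED
Message ID 73 originates at pos 2; dropped at pos 1 in round 3

Answer: 3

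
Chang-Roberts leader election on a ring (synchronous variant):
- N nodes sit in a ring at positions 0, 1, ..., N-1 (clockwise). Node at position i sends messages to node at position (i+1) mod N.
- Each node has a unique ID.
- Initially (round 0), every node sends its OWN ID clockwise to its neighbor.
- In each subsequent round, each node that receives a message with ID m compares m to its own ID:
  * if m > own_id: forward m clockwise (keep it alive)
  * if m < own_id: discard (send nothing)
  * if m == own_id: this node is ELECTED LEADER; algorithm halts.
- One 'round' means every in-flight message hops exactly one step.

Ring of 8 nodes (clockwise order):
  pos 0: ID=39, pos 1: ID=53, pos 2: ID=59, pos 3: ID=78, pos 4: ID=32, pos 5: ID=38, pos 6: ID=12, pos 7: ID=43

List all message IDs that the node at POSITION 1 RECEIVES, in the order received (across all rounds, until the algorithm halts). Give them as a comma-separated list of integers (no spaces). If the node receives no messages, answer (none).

Round 1: pos1(id53) recv 39: drop; pos2(id59) recv 53: drop; pos3(id78) recv 59: drop; pos4(id32) recv 78: fwd; pos5(id38) recv 32: drop; pos6(id12) recv 38: fwd; pos7(id43) recv 12: drop; pos0(id39) recv 43: fwd
Round 2: pos5(id38) recv 78: fwd; pos7(id43) recv 38: drop; pos1(id53) recv 43: drop
Round 3: pos6(id12) recv 78: fwd
Round 4: pos7(id43) recv 78: fwd
Round 5: pos0(id39) recv 78: fwd
Round 6: pos1(id53) recv 78: fwd
Round 7: pos2(id59) recv 78: fwd
Round 8: pos3(id78) recv 78: ELECTED

Answer: 39,43,78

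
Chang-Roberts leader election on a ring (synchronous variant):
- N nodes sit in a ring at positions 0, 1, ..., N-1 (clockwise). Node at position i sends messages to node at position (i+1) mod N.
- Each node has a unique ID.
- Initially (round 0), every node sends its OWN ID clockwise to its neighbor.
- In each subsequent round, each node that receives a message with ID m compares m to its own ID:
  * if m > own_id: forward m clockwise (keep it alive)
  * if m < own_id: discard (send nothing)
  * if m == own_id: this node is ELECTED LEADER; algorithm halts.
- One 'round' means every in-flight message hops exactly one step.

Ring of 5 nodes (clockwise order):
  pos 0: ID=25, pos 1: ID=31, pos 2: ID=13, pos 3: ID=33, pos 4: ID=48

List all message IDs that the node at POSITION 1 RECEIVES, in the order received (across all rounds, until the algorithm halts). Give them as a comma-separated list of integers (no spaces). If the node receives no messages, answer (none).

Round 1: pos1(id31) recv 25: drop; pos2(id13) recv 31: fwd; pos3(id33) recv 13: drop; pos4(id48) recv 33: drop; pos0(id25) recv 48: fwd
Round 2: pos3(id33) recv 31: drop; pos1(id31) recv 48: fwd
Round 3: pos2(id13) recv 48: fwd
Round 4: pos3(id33) recv 48: fwd
Round 5: pos4(id48) recv 48: ELECTED

Answer: 25,48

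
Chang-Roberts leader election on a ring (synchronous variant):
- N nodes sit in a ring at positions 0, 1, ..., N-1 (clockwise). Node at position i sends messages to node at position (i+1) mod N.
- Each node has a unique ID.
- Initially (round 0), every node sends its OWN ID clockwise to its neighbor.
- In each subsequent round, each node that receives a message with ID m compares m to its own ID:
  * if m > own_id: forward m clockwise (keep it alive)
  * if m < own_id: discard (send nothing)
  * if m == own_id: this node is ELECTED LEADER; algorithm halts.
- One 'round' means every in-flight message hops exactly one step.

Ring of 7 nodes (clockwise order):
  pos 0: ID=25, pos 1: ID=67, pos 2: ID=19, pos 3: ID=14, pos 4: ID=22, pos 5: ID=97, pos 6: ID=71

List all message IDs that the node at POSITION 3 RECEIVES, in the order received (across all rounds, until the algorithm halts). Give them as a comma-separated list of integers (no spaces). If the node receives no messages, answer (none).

Answer: 19,67,71,97

Derivation:
Round 1: pos1(id67) recv 25: drop; pos2(id19) recv 67: fwd; pos3(id14) recv 19: fwd; pos4(id22) recv 14: drop; pos5(id97) recv 22: drop; pos6(id71) recv 97: fwd; pos0(id25) recv 71: fwd
Round 2: pos3(id14) recv 67: fwd; pos4(id22) recv 19: drop; pos0(id25) recv 97: fwd; pos1(id67) recv 71: fwd
Round 3: pos4(id22) recv 67: fwd; pos1(id67) recv 97: fwd; pos2(id19) recv 71: fwd
Round 4: pos5(id97) recv 67: drop; pos2(id19) recv 97: fwd; pos3(id14) recv 71: fwd
Round 5: pos3(id14) recv 97: fwd; pos4(id22) recv 71: fwd
Round 6: pos4(id22) recv 97: fwd; pos5(id97) recv 71: drop
Round 7: pos5(id97) recv 97: ELECTED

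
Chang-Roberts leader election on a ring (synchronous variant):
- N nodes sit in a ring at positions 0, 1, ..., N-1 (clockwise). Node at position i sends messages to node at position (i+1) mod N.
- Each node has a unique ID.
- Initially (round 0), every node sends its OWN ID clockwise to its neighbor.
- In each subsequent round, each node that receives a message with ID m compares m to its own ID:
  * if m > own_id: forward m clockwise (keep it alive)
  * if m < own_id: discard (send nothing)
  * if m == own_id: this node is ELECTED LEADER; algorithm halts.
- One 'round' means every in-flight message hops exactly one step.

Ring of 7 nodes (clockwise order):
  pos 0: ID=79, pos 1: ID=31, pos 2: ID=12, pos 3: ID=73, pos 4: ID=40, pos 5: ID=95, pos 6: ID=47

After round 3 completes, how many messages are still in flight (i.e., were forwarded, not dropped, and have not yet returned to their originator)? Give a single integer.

Round 1: pos1(id31) recv 79: fwd; pos2(id12) recv 31: fwd; pos3(id73) recv 12: drop; pos4(id40) recv 73: fwd; pos5(id95) recv 40: drop; pos6(id47) recv 95: fwd; pos0(id79) recv 47: drop
Round 2: pos2(id12) recv 79: fwd; pos3(id73) recv 31: drop; pos5(id95) recv 73: drop; pos0(id79) recv 95: fwd
Round 3: pos3(id73) recv 79: fwd; pos1(id31) recv 95: fwd
After round 3: 2 messages still in flight

Answer: 2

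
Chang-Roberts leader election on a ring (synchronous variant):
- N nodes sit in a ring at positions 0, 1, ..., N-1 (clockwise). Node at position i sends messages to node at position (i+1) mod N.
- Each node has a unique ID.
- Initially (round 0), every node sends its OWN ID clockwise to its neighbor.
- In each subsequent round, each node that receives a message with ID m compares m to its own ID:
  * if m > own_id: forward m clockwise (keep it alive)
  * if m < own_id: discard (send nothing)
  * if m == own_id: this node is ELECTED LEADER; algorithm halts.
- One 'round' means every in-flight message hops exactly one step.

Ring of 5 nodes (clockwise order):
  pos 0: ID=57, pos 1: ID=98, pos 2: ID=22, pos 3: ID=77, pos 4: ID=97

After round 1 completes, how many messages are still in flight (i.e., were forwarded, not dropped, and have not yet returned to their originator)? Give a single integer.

Round 1: pos1(id98) recv 57: drop; pos2(id22) recv 98: fwd; pos3(id77) recv 22: drop; pos4(id97) recv 77: drop; pos0(id57) recv 97: fwd
After round 1: 2 messages still in flight

Answer: 2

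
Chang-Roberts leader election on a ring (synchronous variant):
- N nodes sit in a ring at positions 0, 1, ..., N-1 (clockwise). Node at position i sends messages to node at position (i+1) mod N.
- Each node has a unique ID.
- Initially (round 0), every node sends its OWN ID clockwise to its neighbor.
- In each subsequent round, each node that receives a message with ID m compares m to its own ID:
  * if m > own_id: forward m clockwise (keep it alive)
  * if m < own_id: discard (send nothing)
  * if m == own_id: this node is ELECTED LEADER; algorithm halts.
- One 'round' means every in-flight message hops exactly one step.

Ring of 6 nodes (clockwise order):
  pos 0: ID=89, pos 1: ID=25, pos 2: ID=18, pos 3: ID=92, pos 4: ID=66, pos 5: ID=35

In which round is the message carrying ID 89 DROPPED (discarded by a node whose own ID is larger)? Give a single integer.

Round 1: pos1(id25) recv 89: fwd; pos2(id18) recv 25: fwd; pos3(id92) recv 18: drop; pos4(id66) recv 92: fwd; pos5(id35) recv 66: fwd; pos0(id89) recv 35: drop
Round 2: pos2(id18) recv 89: fwd; pos3(id92) recv 25: drop; pos5(id35) recv 92: fwd; pos0(id89) recv 66: drop
Round 3: pos3(id92) recv 89: drop; pos0(id89) recv 92: fwd
Round 4: pos1(id25) recv 92: fwd
Round 5: pos2(id18) recv 92: fwd
Round 6: pos3(id92) recv 92: ELECTED
Message ID 89 originates at pos 0; dropped at pos 3 in round 3

Answer: 3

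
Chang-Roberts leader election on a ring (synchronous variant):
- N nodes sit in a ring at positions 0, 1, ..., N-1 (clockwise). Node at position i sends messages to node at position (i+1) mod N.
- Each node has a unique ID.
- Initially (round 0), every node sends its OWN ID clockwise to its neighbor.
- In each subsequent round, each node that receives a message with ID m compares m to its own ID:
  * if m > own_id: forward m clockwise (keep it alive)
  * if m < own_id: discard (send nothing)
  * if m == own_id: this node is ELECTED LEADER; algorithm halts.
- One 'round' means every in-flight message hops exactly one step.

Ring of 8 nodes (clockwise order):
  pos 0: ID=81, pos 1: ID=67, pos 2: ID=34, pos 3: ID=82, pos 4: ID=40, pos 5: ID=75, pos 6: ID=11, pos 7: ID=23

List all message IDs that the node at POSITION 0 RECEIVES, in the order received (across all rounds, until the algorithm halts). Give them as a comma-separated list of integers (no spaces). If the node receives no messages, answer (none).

Answer: 23,75,82

Derivation:
Round 1: pos1(id67) recv 81: fwd; pos2(id34) recv 67: fwd; pos3(id82) recv 34: drop; pos4(id40) recv 82: fwd; pos5(id75) recv 40: drop; pos6(id11) recv 75: fwd; pos7(id23) recv 11: drop; pos0(id81) recv 23: drop
Round 2: pos2(id34) recv 81: fwd; pos3(id82) recv 67: drop; pos5(id75) recv 82: fwd; pos7(id23) recv 75: fwd
Round 3: pos3(id82) recv 81: drop; pos6(id11) recv 82: fwd; pos0(id81) recv 75: drop
Round 4: pos7(id23) recv 82: fwd
Round 5: pos0(id81) recv 82: fwd
Round 6: pos1(id67) recv 82: fwd
Round 7: pos2(id34) recv 82: fwd
Round 8: pos3(id82) recv 82: ELECTED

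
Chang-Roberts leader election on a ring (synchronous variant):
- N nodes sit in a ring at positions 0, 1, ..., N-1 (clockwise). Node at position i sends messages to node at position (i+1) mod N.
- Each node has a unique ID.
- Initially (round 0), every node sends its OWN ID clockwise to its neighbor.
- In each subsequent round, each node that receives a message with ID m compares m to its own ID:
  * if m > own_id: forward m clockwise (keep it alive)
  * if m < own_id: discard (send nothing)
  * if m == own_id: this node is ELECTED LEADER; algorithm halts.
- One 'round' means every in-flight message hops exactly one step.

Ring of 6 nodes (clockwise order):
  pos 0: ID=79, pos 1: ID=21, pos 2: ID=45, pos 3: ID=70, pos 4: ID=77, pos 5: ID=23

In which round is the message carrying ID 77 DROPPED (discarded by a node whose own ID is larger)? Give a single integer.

Round 1: pos1(id21) recv 79: fwd; pos2(id45) recv 21: drop; pos3(id70) recv 45: drop; pos4(id77) recv 70: drop; pos5(id23) recv 77: fwd; pos0(id79) recv 23: drop
Round 2: pos2(id45) recv 79: fwd; pos0(id79) recv 77: drop
Round 3: pos3(id70) recv 79: fwd
Round 4: pos4(id77) recv 79: fwd
Round 5: pos5(id23) recv 79: fwd
Round 6: pos0(id79) recv 79: ELECTED
Message ID 77 originates at pos 4; dropped at pos 0 in round 2

Answer: 2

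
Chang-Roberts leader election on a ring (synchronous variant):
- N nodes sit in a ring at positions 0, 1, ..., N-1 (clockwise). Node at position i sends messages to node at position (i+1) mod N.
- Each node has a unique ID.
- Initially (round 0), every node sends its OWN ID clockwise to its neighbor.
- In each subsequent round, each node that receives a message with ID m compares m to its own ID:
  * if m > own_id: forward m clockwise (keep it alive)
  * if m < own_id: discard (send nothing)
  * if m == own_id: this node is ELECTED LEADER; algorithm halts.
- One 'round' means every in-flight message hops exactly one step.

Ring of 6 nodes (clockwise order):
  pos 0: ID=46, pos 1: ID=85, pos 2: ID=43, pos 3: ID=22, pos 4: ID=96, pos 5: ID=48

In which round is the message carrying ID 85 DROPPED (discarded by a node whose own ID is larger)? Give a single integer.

Round 1: pos1(id85) recv 46: drop; pos2(id43) recv 85: fwd; pos3(id22) recv 43: fwd; pos4(id96) recv 22: drop; pos5(id48) recv 96: fwd; pos0(id46) recv 48: fwd
Round 2: pos3(id22) recv 85: fwd; pos4(id96) recv 43: drop; pos0(id46) recv 96: fwd; pos1(id85) recv 48: drop
Round 3: pos4(id96) recv 85: drop; pos1(id85) recv 96: fwd
Round 4: pos2(id43) recv 96: fwd
Round 5: pos3(id22) recv 96: fwd
Round 6: pos4(id96) recv 96: ELECTED
Message ID 85 originates at pos 1; dropped at pos 4 in round 3

Answer: 3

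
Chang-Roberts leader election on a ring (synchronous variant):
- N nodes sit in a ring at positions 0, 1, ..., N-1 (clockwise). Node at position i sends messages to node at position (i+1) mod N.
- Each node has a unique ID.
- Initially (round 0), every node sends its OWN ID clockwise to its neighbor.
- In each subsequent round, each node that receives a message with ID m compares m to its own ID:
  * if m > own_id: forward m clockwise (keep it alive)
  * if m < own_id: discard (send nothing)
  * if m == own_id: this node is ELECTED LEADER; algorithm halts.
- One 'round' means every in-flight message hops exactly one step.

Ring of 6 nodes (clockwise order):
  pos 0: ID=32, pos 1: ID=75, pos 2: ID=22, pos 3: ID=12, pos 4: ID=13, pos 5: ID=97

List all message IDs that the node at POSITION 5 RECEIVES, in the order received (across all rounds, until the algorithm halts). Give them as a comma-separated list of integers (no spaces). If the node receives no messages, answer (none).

Answer: 13,22,75,97

Derivation:
Round 1: pos1(id75) recv 32: drop; pos2(id22) recv 75: fwd; pos3(id12) recv 22: fwd; pos4(id13) recv 12: drop; pos5(id97) recv 13: drop; pos0(id32) recv 97: fwd
Round 2: pos3(id12) recv 75: fwd; pos4(id13) recv 22: fwd; pos1(id75) recv 97: fwd
Round 3: pos4(id13) recv 75: fwd; pos5(id97) recv 22: drop; pos2(id22) recv 97: fwd
Round 4: pos5(id97) recv 75: drop; pos3(id12) recv 97: fwd
Round 5: pos4(id13) recv 97: fwd
Round 6: pos5(id97) recv 97: ELECTED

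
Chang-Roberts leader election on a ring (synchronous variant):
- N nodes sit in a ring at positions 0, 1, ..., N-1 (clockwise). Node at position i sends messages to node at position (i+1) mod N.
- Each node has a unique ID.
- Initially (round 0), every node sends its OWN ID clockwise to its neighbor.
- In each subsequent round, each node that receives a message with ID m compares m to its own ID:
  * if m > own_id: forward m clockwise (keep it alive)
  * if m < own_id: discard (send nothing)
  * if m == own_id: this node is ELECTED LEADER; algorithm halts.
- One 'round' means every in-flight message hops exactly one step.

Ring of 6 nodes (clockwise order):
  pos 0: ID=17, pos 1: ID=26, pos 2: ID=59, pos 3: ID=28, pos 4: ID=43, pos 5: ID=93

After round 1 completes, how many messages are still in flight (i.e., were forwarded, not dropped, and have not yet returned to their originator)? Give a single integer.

Round 1: pos1(id26) recv 17: drop; pos2(id59) recv 26: drop; pos3(id28) recv 59: fwd; pos4(id43) recv 28: drop; pos5(id93) recv 43: drop; pos0(id17) recv 93: fwd
After round 1: 2 messages still in flight

Answer: 2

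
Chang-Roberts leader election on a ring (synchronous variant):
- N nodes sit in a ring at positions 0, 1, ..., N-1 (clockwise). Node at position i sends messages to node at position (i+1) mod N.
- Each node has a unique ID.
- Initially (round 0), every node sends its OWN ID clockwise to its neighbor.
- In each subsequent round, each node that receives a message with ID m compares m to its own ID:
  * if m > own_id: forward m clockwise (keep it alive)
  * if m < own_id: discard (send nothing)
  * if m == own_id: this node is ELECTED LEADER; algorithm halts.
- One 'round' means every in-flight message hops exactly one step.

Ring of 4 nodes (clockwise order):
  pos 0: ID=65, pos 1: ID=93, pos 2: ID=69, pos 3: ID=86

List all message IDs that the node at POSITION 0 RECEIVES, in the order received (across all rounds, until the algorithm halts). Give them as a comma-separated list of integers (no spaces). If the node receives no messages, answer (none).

Round 1: pos1(id93) recv 65: drop; pos2(id69) recv 93: fwd; pos3(id86) recv 69: drop; pos0(id65) recv 86: fwd
Round 2: pos3(id86) recv 93: fwd; pos1(id93) recv 86: drop
Round 3: pos0(id65) recv 93: fwd
Round 4: pos1(id93) recv 93: ELECTED

Answer: 86,93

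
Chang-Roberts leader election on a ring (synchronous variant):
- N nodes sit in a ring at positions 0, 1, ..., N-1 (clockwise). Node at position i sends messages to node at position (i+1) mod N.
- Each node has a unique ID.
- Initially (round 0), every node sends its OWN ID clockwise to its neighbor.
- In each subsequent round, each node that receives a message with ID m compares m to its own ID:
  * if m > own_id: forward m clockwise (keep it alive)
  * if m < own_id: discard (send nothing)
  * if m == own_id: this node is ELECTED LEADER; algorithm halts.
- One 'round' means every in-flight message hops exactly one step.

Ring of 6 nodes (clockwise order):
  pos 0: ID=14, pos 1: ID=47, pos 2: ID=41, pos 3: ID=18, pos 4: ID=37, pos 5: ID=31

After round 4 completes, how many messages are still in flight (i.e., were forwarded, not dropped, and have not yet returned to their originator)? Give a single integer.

Round 1: pos1(id47) recv 14: drop; pos2(id41) recv 47: fwd; pos3(id18) recv 41: fwd; pos4(id37) recv 18: drop; pos5(id31) recv 37: fwd; pos0(id14) recv 31: fwd
Round 2: pos3(id18) recv 47: fwd; pos4(id37) recv 41: fwd; pos0(id14) recv 37: fwd; pos1(id47) recv 31: drop
Round 3: pos4(id37) recv 47: fwd; pos5(id31) recv 41: fwd; pos1(id47) recv 37: drop
Round 4: pos5(id31) recv 47: fwd; pos0(id14) recv 41: fwd
After round 4: 2 messages still in flight

Answer: 2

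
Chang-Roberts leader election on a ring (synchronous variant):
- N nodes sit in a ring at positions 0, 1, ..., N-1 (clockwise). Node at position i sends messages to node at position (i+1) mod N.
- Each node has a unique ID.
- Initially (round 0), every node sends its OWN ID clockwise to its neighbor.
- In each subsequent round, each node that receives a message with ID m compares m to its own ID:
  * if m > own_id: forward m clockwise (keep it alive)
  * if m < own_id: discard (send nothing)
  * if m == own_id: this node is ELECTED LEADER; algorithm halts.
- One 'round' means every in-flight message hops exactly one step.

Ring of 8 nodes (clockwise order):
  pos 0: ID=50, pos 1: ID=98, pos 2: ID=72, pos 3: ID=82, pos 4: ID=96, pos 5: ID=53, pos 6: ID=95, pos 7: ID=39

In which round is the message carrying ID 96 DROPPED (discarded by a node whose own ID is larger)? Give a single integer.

Round 1: pos1(id98) recv 50: drop; pos2(id72) recv 98: fwd; pos3(id82) recv 72: drop; pos4(id96) recv 82: drop; pos5(id53) recv 96: fwd; pos6(id95) recv 53: drop; pos7(id39) recv 95: fwd; pos0(id50) recv 39: drop
Round 2: pos3(id82) recv 98: fwd; pos6(id95) recv 96: fwd; pos0(id50) recv 95: fwd
Round 3: pos4(id96) recv 98: fwd; pos7(id39) recv 96: fwd; pos1(id98) recv 95: drop
Round 4: pos5(id53) recv 98: fwd; pos0(id50) recv 96: fwd
Round 5: pos6(id95) recv 98: fwd; pos1(id98) recv 96: drop
Round 6: pos7(id39) recv 98: fwd
Round 7: pos0(id50) recv 98: fwd
Round 8: pos1(id98) recv 98: ELECTED
Message ID 96 originates at pos 4; dropped at pos 1 in round 5

Answer: 5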